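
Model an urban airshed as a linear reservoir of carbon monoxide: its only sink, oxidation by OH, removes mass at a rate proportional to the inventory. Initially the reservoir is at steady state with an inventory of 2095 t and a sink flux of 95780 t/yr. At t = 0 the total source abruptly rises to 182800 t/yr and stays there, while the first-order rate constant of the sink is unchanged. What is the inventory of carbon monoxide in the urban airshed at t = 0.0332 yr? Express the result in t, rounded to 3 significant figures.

3580 t

τ = M₀/F₀ = 2095/95780 = 0.02187 yr; rate constant k = 1/τ.
New steady state M_∞ = F₁/k = F₁·τ = 182800 × 0.02187 = 3998.4 t.
M(t) = M_∞ + (M₀ − M_∞)·e^(−t/τ); t/τ = 0.0332/0.02187 = 1.518, so e^(−t/τ) = 0.2192.
M(t) = 3998.4 − 1903 × 0.2192 = 3581.2 t.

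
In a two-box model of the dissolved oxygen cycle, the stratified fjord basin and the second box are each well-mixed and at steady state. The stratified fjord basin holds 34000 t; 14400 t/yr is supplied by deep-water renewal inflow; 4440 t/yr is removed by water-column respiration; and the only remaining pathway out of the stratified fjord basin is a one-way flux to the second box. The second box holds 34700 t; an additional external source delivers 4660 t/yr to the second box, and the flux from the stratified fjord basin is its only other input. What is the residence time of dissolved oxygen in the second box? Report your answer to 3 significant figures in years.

Balance the stratified fjord basin: ΣF_in = 14400 t/yr.
Flux to the second box = ΣF_in − (4440) = 9960.0 t/yr.
Total input to the second box = 9960.0 + 4660 = 14620 t/yr; at steady state this equals its total output.
τ = M / F = 34700 / 14620 = 2.373 yr.

2.37 yr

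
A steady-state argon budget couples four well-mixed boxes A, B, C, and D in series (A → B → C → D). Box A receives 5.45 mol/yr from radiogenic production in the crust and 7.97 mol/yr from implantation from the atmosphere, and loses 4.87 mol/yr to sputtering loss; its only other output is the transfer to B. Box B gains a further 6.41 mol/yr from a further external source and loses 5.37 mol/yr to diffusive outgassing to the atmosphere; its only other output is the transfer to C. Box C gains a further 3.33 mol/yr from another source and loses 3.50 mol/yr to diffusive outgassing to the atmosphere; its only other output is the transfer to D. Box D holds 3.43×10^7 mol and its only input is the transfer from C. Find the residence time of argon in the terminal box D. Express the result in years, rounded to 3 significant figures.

3.64×10^6 yr

Box A: F(A→B) = (5.45 + 7.97) − 4.87 = 8.5500 mol/yr.
Box B: F(B→C) = (8.5500 + 6.41) − 5.37 = 9.5900 mol/yr.
Box C: F(C→D) = (9.5900 + 3.33) − 3.50 = 9.4200 mol/yr.
Box D throughput = its input = 9.4200 mol/yr; τ = 3.43×10^7 / 9.4200 = 3.641×10^6 yr.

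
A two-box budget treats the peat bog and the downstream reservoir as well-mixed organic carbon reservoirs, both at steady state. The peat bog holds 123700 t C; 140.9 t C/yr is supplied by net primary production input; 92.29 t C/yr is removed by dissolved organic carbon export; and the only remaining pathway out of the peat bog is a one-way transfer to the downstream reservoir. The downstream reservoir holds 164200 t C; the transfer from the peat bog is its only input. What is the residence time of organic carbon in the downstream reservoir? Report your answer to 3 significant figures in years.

Balance the peat bog: ΣF_in = 140.90 t C/yr.
Transfer to the downstream reservoir = ΣF_in − (92.29) = 48.610 t C/yr.
At steady state the output of the downstream reservoir equals its input, 48.610 t C/yr.
τ = M / F = 164200 / 48.610 = 3378 yr.

3380 yr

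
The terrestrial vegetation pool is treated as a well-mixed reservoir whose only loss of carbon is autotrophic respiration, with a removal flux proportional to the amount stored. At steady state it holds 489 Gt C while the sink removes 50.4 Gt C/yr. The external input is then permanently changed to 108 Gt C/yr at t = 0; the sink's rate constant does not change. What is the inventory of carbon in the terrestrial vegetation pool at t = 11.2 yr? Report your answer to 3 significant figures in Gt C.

Residence time τ = M₀/F₀ = 9.702 yr. The eventual steady state is M_∞ = M₀·(F₁/F₀) = 489 × 108/50.4 = 1047.9 Gt C.
The anomaly ΔM(t) = M(t) − M_∞ decays as ΔM₀·e^(−t/τ) with ΔM₀ = 489 − 1047.9 = −558.9 Gt C.
At t = 11.2 yr, e^(−t/τ) = e^(−1.154) = 0.3153, so ΔM = −176.2 Gt C and M = 1047.9 − 176.2 = 871.67 Gt C.

872 Gt C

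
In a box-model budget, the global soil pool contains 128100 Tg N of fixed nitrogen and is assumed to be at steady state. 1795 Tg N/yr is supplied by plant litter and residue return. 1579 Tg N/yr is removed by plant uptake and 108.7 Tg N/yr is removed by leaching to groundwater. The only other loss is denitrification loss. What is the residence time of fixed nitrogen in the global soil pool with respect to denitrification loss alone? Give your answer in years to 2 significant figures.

1200 yr

At steady state ΣF_in = ΣF_out.
ΣF_in = 1795.0 Tg N/yr.
Denitrification loss flux = ΣF_in − (1579 + 108.7) = 1795.0 − 1688 = 107.3 Tg N/yr.
τ = M / F = 128100 / 107.3 = 1194 yr.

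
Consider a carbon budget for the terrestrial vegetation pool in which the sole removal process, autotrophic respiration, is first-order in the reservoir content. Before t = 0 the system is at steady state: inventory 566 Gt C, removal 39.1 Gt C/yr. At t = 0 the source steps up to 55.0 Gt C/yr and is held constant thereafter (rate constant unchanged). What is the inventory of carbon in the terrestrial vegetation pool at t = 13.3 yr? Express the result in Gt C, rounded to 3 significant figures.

704 Gt C

The sink rate constant is k = F₀/M₀ = 39.1/566 = 0.06908 yr⁻¹.
Solving dM/dt = F₁ − kM with M(0) = M₀ gives M(t) = F₁/k + (M₀ − F₁/k)·e^(−kt).
F₁/k = 55.0/0.06908 = 796.16 Gt C; kt = 0.06908 × 13.3 = 0.9188, e^(−kt) = 0.3990.
M(13.3) = 796.16 + (566 − 796.16) × 0.3990 = 796.16 − 91.84 = 704.33 Gt C.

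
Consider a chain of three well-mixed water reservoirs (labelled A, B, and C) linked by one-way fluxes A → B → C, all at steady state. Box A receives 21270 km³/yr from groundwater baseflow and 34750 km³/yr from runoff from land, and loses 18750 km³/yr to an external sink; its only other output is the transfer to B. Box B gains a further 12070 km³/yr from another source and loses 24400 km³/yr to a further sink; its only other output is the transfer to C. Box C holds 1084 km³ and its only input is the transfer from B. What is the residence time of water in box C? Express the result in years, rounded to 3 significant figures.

Box A: F(A→B) = (21270 + 34750) − 18750 = 37270 km³/yr.
Box B: F(B→C) = (37270 + 12070) − 24400 = 24940 km³/yr.
Box C throughput = its input = 24940 km³/yr; τ = 1084 / 24940 = 0.04346 yr.

0.0435 yr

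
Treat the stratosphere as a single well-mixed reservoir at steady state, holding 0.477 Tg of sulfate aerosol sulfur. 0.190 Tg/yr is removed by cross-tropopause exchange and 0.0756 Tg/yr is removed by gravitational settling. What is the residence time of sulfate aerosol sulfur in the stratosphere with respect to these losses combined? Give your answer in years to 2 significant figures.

Total removal = 0.1900 + 0.07560 = 0.26560 Tg/yr.
τ = M / ΣF_out = 0.477 / 0.26560 = 1.796 yr.

1.8 yr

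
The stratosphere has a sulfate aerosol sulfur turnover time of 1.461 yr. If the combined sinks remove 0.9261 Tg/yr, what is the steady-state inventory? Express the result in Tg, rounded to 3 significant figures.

τ = M/F ⇒ M = τ × F = 1.461 × 0.9261 = 1.353 Tg.

1.35 Tg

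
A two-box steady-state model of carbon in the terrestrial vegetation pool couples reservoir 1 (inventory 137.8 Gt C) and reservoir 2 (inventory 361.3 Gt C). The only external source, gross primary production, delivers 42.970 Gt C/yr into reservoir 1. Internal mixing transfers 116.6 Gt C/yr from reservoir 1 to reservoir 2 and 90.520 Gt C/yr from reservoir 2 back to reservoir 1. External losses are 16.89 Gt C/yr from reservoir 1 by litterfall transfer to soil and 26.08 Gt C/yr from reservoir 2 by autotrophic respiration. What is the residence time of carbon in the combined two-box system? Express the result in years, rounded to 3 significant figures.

For the system as a whole, the A↔B exchange is internal and contributes nothing to the throughput; only the external sinks remove mass.
M_total = 137.8 + 361.3 = 499.10 Gt C.
ΣF_external_out = 16.89 + 26.08 = 42.970 Gt C/yr.
τ = M_total / ΣF_ext = 499.10 / 42.970 = 11.62 yr.

11.6 yr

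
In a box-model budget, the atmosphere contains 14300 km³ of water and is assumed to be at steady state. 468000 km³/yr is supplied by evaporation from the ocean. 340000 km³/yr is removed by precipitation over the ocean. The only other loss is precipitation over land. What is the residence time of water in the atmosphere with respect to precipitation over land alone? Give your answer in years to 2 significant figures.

At steady state ΣF_in = ΣF_out.
ΣF_in = 468000 km³/yr.
Precipitation over land flux = ΣF_in − (340000) = 468000 − 340000 = 128000 km³/yr.
τ = M / F = 14300 / 128000 = 0.1117 yr.

0.11 yr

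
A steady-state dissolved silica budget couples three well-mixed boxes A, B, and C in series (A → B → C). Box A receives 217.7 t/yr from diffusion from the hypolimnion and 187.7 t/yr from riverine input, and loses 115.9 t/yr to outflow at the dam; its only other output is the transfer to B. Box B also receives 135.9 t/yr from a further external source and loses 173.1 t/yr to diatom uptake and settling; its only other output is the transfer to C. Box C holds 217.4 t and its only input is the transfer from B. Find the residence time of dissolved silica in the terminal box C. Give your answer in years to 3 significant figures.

Box A: F(A→B) = (217.7 + 187.7) − 115.9 = 289.50 t/yr.
Box B: F(B→C) = (289.50 + 135.9) − 173.1 = 252.30 t/yr.
Box C throughput = its input = 252.30 t/yr; τ = 217.4 / 252.30 = 0.8617 yr.

0.862 yr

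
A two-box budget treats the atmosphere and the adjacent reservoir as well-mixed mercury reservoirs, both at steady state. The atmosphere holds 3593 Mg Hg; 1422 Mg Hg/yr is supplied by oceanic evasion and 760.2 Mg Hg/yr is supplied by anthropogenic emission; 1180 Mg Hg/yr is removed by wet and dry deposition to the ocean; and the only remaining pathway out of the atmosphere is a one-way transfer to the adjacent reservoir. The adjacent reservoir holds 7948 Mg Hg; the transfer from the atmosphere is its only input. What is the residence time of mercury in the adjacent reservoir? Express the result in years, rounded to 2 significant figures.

Balance the atmosphere: ΣF_in = 1422 + 760.2 = 2182.2 Mg Hg/yr.
Transfer to the adjacent reservoir = ΣF_in − (1180) = 1002.2 Mg Hg/yr.
At steady state the output of the adjacent reservoir equals its input, 1002.2 Mg Hg/yr.
τ = M / F = 7948 / 1002.2 = 7.931 yr.

7.9 yr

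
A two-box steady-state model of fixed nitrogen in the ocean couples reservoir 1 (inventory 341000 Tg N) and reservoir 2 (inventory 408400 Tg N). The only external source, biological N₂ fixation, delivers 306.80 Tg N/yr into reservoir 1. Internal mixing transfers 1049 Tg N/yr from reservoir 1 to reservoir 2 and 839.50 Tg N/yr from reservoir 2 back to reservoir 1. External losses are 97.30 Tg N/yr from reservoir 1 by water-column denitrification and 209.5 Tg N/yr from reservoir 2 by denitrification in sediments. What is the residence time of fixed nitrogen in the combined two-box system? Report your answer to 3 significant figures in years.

2440 yr

For the system as a whole, the A↔B exchange is internal and contributes nothing to the throughput; only the external sinks remove mass.
M_total = 341000 + 408400 = 749400 Tg N.
ΣF_external_out = 97.30 + 209.5 = 306.80 Tg N/yr.
τ = M_total / ΣF_ext = 749400 / 306.80 = 2443 yr.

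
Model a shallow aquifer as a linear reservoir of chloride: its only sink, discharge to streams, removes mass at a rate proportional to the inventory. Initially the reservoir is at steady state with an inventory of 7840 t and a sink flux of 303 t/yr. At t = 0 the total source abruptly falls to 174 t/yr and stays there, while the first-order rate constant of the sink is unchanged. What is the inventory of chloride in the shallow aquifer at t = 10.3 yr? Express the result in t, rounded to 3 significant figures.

Residence time τ = M₀/F₀ = 25.87 yr. The eventual steady state is M_∞ = M₀·(F₁/F₀) = 7840 × 174/303 = 4502.2 t.
The anomaly ΔM(t) = M(t) − M_∞ decays as ΔM₀·e^(−t/τ) with ΔM₀ = 7840 − 4502.2 = 3338 t.
At t = 10.3 yr, e^(−t/τ) = e^(−0.3981) = 0.6716, so ΔM = 2242 t and M = 4502.2 + 2242 = 6743.9 t.

6740 t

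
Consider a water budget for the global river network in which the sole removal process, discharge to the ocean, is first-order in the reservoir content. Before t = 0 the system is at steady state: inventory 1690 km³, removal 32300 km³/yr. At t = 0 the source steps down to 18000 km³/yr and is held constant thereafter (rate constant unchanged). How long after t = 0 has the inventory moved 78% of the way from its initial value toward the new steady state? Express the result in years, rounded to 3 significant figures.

0.0792 yr

τ = M₀/F₀ = 1690/32300 = 0.05232 yr.
The remaining gap fraction is e^(−t/τ); 78% covered ⇒ e^(−t/τ) = 0.220.
t = −τ ln(0.220) = 0.05232 × 1.514 = 0.07922 yr.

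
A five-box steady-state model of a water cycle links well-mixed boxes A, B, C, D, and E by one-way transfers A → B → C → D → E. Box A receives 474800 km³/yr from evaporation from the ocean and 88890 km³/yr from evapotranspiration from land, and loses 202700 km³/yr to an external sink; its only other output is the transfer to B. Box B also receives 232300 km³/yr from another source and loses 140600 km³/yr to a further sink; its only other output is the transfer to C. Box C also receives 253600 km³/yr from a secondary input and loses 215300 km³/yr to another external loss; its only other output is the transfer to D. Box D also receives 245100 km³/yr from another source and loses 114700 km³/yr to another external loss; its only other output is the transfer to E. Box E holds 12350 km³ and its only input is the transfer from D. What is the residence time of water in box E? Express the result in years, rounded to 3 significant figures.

0.0199 yr

Box A: F(A→B) = (474800 + 88890) − 202700 = 360990 km³/yr.
Box B: F(B→C) = (360990 + 232300) − 140600 = 452690 km³/yr.
Box C: F(C→D) = (452690 + 253600) − 215300 = 490990 km³/yr.
Box D: F(D→E) = (490990 + 245100) − 114700 = 621390 km³/yr.
Box E throughput = its input = 621390 km³/yr; τ = 12350 / 621390 = 0.01987 yr.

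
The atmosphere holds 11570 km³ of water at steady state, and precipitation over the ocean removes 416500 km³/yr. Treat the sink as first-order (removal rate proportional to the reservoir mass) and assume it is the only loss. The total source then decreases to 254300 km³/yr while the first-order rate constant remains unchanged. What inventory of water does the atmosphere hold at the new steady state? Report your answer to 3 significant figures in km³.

Rate constant k = F/M = 416500 / 11570 = 36.00 yr⁻¹.
At the new steady state, source = k·M_new ⇒ M_new = 254300 / 36.00 = 7064 km³.
(Equivalently M_new = M × F_new/F_old = 11570 × 254300/416500.)

7060 km³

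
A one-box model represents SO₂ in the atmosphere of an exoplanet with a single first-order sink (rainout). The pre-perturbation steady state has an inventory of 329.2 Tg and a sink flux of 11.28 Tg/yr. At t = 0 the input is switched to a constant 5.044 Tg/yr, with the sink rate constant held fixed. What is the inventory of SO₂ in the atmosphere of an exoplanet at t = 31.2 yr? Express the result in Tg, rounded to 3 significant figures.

τ = M₀/F₀ = 329.2/11.28 = 29.18 yr; rate constant k = 1/τ.
New steady state M_∞ = F₁/k = F₁·τ = 5.044 × 29.18 = 147.21 Tg.
M(t) = M_∞ + (M₀ − M_∞)·e^(−t/τ); t/τ = 31.2/29.18 = 1.069, so e^(−t/τ) = 0.3433.
M(t) = 147.21 + 182.0 × 0.3433 = 209.69 Tg.

210 Tg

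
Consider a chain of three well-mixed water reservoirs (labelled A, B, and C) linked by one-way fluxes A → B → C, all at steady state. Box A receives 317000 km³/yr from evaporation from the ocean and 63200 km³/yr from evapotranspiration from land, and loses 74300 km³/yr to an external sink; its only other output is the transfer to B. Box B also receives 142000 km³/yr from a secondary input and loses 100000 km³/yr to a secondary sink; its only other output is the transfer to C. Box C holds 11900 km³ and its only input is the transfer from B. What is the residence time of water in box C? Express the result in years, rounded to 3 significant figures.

0.0342 yr

Box A: F(A→B) = (317000 + 63200) − 74300 = 305900 km³/yr.
Box B: F(B→C) = (305900 + 142000) − 100000 = 347900 km³/yr.
Box C throughput = its input = 347900 km³/yr; τ = 11900 / 347900 = 0.03421 yr.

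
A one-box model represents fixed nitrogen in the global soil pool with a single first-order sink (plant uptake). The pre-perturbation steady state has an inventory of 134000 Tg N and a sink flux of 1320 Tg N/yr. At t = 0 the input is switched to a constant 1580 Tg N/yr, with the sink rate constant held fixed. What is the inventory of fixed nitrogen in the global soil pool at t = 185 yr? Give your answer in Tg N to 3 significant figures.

156000 Tg N

The sink rate constant is k = F₀/M₀ = 1320/134000 = 0.009851 yr⁻¹.
Solving dM/dt = F₁ − kM with M(0) = M₀ gives M(t) = F₁/k + (M₀ − F₁/k)·e^(−kt).
F₁/k = 1580/0.009851 = 160390 Tg N; kt = 0.009851 × 185 = 1.822, e^(−kt) = 0.1616.
M(185) = 160390 + (134000 − 160390) × 0.1616 = 160390 − 4266 = 156130 Tg N.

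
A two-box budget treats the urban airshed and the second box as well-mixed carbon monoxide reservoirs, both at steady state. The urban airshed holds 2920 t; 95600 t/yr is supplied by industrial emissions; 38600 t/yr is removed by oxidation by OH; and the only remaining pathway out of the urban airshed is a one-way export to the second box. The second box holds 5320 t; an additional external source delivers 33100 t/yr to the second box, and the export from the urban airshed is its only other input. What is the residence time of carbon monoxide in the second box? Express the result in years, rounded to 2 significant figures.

0.059 yr

Balance the urban airshed: ΣF_in = 95600 t/yr.
Export to the second box = ΣF_in − (38600) = 57000 t/yr.
Total input to the second box = 57000 + 33100 = 90100 t/yr; at steady state this equals its total output.
τ = M / F = 5320 / 90100 = 0.05905 yr.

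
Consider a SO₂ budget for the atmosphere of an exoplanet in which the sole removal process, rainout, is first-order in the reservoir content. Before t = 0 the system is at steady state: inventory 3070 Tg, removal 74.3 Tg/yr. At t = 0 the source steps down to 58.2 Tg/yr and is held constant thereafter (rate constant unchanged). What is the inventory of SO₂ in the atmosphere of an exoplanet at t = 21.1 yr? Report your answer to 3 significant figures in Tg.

The sink rate constant is k = F₀/M₀ = 74.3/3070 = 0.02420 yr⁻¹.
Solving dM/dt = F₁ − kM with M(0) = M₀ gives M(t) = F₁/k + (M₀ − F₁/k)·e^(−kt).
F₁/k = 58.2/0.02420 = 2404.8 Tg; kt = 0.02420 × 21.1 = 0.5107, e^(−kt) = 0.6001.
M(21.1) = 2404.8 + (3070 − 2404.8) × 0.6001 = 2404.8 + 399.2 = 2804.0 Tg.

2800 Tg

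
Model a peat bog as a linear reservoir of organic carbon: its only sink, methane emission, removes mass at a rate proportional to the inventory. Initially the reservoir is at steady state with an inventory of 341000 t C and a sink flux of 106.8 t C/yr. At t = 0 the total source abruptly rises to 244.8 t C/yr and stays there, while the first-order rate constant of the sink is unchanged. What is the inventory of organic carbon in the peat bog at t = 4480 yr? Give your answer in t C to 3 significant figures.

The sink rate constant is k = F₀/M₀ = 106.8/341000 = 0.0003132 yr⁻¹.
Solving dM/dt = F₁ − kM with M(0) = M₀ gives M(t) = F₁/k + (M₀ − F₁/k)·e^(−kt).
F₁/k = 244.8/0.0003132 = 781620 t C; kt = 0.0003132 × 4480 = 1.403, e^(−kt) = 0.2458.
M(4480) = 781620 + (341000 − 781620) × 0.2458 = 781620 − 108300 = 673300 t C.

673000 t C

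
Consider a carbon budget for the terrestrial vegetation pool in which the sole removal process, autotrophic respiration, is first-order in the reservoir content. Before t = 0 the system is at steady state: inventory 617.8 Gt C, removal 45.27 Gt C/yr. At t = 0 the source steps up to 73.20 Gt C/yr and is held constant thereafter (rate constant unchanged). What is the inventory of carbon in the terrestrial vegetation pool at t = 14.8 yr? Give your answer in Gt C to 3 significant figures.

870 Gt C

Residence time τ = M₀/F₀ = 13.65 yr. The eventual steady state is M_∞ = M₀·(F₁/F₀) = 617.8 × 73.20/45.27 = 998.96 Gt C.
The anomaly ΔM(t) = M(t) − M_∞ decays as ΔM₀·e^(−t/τ) with ΔM₀ = 617.8 − 998.96 = −381.2 Gt C.
At t = 14.8 yr, e^(−t/τ) = e^(−1.084) = 0.3381, so ΔM = −128.9 Gt C and M = 998.96 − 128.9 = 870.10 Gt C.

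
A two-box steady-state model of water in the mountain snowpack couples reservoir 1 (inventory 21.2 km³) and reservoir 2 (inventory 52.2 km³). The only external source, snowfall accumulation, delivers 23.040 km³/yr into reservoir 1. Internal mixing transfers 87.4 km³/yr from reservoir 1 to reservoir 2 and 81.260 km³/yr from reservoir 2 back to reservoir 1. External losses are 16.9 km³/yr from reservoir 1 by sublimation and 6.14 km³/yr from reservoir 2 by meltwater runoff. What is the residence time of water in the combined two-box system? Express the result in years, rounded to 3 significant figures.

3.19 yr

Treat the two boxes together as one reservoir: the mixing fluxes between them are internal recycling, so τ = ΣM / Σ(external losses).
M_total = 21.2 + 52.2 = 73.400 km³.
ΣF_external_out = 16.9 + 6.14 = 23.040 km³/yr.
τ = M_total / ΣF_ext = 73.400 / 23.040 = 3.186 yr.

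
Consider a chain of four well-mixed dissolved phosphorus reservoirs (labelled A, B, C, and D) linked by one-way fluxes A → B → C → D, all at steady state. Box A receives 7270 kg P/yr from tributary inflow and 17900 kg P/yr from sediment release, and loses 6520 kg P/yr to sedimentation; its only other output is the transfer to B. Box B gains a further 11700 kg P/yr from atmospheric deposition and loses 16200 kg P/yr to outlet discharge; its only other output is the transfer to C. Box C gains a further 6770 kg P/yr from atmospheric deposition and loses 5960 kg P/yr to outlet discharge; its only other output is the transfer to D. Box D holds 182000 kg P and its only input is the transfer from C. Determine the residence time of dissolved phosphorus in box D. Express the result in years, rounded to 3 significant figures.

12.2 yr

Box A: F(A→B) = (7270 + 17900) − 6520 = 18650 kg P/yr.
Box B: F(B→C) = (18650 + 11700) − 16200 = 14150 kg P/yr.
Box C: F(C→D) = (14150 + 6770) − 5960 = 14960 kg P/yr.
Box D throughput = its input = 14960 kg P/yr; τ = 182000 / 14960 = 12.17 yr.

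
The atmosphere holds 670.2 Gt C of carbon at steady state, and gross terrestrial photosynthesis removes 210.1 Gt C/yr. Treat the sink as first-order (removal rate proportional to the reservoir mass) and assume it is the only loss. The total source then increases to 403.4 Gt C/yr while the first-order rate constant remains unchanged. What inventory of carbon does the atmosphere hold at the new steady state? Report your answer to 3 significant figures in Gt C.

Rate constant k = F/M = 210.1 / 670.2 = 0.3135 yr⁻¹.
At the new steady state, source = k·M_new ⇒ M_new = 403.4 / 0.3135 = 1287 Gt C.
(Equivalently M_new = M × F_new/F_old = 670.2 × 403.4/210.1.)

1290 Gt C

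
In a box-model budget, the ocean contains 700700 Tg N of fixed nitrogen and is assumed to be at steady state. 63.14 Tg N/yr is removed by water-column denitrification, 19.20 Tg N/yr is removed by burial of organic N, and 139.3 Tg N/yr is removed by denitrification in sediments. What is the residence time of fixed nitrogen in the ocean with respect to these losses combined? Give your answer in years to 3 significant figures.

3160 yr

Total removal = 63.14 + 19.20 + 139.3 = 221.64 Tg N/yr.
τ = M / ΣF_out = 700700 / 221.64 = 3161 yr.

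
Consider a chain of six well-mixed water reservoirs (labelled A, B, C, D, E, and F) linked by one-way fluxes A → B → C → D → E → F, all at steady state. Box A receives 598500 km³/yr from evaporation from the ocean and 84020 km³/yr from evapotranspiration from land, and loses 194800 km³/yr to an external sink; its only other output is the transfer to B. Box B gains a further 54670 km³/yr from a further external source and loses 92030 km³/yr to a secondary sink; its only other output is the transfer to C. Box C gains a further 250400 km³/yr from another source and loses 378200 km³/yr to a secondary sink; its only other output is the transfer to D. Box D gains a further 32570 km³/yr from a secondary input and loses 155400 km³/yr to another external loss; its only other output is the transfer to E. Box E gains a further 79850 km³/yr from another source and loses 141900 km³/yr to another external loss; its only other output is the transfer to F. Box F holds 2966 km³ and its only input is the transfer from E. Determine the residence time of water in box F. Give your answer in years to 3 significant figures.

Box A: F(A→B) = (598500 + 84020) − 194800 = 487720 km³/yr.
Box B: F(B→C) = (487720 + 54670) − 92030 = 450360 km³/yr.
Box C: F(C→D) = (450360 + 250400) − 378200 = 322560 km³/yr.
Box D: F(D→E) = (322560 + 32570) − 155400 = 199730 km³/yr.
Box E: F(E→F) = (199730 + 79850) − 141900 = 137680 km³/yr.
Box F throughput = its input = 137680 km³/yr; τ = 2966 / 137680 = 0.02154 yr.

0.0215 yr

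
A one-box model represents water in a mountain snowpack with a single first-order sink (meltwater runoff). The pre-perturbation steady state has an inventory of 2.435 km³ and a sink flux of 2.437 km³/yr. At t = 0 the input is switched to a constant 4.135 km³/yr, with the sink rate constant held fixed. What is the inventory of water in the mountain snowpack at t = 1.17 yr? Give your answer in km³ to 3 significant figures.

Residence time τ = M₀/F₀ = 0.9992 yr. The eventual steady state is M_∞ = M₀·(F₁/F₀) = 2.435 × 4.135/2.437 = 4.1316 km³.
The anomaly ΔM(t) = M(t) − M_∞ decays as ΔM₀·e^(−t/τ) with ΔM₀ = 2.435 − 4.1316 = −1.697 km³.
At t = 1.17 yr, e^(−t/τ) = e^(−1.171) = 0.3101, so ΔM = −0.5261 km³ and M = 4.1316 − 0.5261 = 3.6055 km³.

3.61 km³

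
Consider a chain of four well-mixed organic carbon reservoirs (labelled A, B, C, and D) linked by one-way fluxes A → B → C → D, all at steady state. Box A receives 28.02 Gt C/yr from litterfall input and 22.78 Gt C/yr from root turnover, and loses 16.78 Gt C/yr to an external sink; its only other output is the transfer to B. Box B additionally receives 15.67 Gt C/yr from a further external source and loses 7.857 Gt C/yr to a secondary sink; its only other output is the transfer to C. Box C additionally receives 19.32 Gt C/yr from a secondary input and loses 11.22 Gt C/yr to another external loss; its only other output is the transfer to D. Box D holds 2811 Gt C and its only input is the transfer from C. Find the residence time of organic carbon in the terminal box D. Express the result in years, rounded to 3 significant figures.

Box A: F(A→B) = (28.02 + 22.78) − 16.78 = 34.020 Gt C/yr.
Box B: F(B→C) = (34.020 + 15.67) − 7.857 = 41.833 Gt C/yr.
Box C: F(C→D) = (41.833 + 19.32) − 11.22 = 49.933 Gt C/yr.
Box D throughput = its input = 49.933 Gt C/yr; τ = 2811 / 49.933 = 56.30 yr.

56.3 yr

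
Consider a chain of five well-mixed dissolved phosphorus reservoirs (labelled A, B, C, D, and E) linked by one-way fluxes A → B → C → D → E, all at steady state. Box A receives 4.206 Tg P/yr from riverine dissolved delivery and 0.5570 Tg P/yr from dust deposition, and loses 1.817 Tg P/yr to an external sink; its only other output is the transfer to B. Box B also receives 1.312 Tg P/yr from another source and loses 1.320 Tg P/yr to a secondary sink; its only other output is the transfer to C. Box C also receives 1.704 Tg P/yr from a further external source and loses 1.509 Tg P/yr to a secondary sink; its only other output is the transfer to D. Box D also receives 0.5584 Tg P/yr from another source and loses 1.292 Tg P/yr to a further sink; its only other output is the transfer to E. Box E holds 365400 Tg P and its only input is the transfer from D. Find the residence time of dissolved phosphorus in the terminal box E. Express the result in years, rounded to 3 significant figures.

Box A: F(A→B) = (4.206 + 0.5570) − 1.817 = 2.9460 Tg P/yr.
Box B: F(B→C) = (2.9460 + 1.312) − 1.320 = 2.9380 Tg P/yr.
Box C: F(C→D) = (2.9380 + 1.704) − 1.509 = 3.1330 Tg P/yr.
Box D: F(D→E) = (3.1330 + 0.5584) − 1.292 = 2.3994 Tg P/yr.
Box E throughput = its input = 2.3994 Tg P/yr; τ = 365400 / 2.3994 = 152300 yr.

152000 yr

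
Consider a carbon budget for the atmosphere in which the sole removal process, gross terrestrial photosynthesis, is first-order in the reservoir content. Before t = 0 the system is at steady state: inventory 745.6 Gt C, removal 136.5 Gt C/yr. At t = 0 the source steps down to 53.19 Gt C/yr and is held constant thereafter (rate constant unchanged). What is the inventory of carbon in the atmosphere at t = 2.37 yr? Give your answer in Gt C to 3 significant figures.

585 Gt C

The sink rate constant is k = F₀/M₀ = 136.5/745.6 = 0.1831 yr⁻¹.
Solving dM/dt = F₁ − kM with M(0) = M₀ gives M(t) = F₁/k + (M₀ − F₁/k)·e^(−kt).
F₁/k = 53.19/0.1831 = 290.54 Gt C; kt = 0.1831 × 2.37 = 0.4339, e^(−kt) = 0.6480.
M(2.37) = 290.54 + (745.6 − 290.54) × 0.6480 = 290.54 + 294.9 = 585.41 Gt C.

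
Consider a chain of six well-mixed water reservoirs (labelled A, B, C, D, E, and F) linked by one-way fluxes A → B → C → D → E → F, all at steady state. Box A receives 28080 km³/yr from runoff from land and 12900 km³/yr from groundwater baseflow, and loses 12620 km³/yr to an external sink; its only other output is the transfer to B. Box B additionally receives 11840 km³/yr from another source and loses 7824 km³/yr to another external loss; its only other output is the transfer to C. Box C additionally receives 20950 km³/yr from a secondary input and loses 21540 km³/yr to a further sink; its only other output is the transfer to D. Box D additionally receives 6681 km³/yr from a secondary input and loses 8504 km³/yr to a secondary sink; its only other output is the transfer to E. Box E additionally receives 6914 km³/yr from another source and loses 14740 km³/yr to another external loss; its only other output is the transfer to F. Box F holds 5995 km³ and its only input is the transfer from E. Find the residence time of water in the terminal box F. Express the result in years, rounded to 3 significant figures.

Box A: F(A→B) = (28080 + 12900) − 12620 = 28360 km³/yr.
Box B: F(B→C) = (28360 + 11840) − 7824 = 32376 km³/yr.
Box C: F(C→D) = (32376 + 20950) − 21540 = 31786 km³/yr.
Box D: F(D→E) = (31786 + 6681) − 8504 = 29963 km³/yr.
Box E: F(E→F) = (29963 + 6914) − 14740 = 22137 km³/yr.
Box F throughput = its input = 22137 km³/yr; τ = 5995 / 22137 = 0.2708 yr.

0.271 yr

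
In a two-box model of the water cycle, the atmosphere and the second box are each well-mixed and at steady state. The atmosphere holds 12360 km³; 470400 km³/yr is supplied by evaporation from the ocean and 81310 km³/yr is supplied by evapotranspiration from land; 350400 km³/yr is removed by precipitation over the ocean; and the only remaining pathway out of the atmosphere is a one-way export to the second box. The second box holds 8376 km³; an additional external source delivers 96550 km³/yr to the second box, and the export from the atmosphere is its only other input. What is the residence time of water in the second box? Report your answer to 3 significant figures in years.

0.0281 yr

Balance the atmosphere: ΣF_in = 470400 + 81310 = 551710 km³/yr.
Export to the second box = ΣF_in − (350400) = 201310 km³/yr.
Total input to the second box = 201310 + 96550 = 297860 km³/yr; at steady state this equals its total output.
τ = M / F = 8376 / 297860 = 0.02812 yr.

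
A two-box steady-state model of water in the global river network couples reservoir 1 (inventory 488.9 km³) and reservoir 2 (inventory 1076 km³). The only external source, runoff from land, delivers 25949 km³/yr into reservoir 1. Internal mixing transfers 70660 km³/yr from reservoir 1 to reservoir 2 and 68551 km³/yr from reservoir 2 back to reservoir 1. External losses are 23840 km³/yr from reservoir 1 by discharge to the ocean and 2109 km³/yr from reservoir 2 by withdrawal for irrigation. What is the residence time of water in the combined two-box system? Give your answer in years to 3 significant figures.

0.0603 yr

Treat the two boxes together as one reservoir: the mixing fluxes between them are internal recycling, so τ = ΣM / Σ(external losses).
M_total = 488.9 + 1076 = 1564.9 km³.
ΣF_external_out = 23840 + 2109 = 25949 km³/yr.
τ = M_total / ΣF_ext = 1564.9 / 25949 = 0.06031 yr.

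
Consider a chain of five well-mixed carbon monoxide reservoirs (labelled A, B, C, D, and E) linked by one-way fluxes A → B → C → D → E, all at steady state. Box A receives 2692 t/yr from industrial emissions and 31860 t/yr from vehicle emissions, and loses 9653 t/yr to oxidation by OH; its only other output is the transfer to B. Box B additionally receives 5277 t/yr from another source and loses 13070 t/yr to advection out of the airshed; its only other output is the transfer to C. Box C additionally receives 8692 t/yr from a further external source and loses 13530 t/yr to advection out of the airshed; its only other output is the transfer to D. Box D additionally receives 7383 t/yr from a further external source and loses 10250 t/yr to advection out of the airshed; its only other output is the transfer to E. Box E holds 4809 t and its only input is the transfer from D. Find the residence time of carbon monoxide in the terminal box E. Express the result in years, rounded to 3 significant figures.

Box A: F(A→B) = (2692 + 31860) − 9653 = 24899 t/yr.
Box B: F(B→C) = (24899 + 5277) − 13070 = 17106 t/yr.
Box C: F(C→D) = (17106 + 8692) − 13530 = 12268 t/yr.
Box D: F(D→E) = (12268 + 7383) − 10250 = 9401.0 t/yr.
Box E throughput = its input = 9401.0 t/yr; τ = 4809 / 9401.0 = 0.5115 yr.

0.512 yr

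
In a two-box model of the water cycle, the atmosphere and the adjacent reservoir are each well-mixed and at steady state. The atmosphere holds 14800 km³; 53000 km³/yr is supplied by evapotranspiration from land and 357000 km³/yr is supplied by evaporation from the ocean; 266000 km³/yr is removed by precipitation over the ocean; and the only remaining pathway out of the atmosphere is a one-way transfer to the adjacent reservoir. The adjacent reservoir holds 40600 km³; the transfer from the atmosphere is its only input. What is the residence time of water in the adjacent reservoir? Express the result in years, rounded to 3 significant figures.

0.282 yr

Balance the atmosphere: ΣF_in = 53000 + 357000 = 410000 km³/yr.
Transfer to the adjacent reservoir = ΣF_in − (266000) = 144000 km³/yr.
At steady state the output of the adjacent reservoir equals its input, 144000 km³/yr.
τ = M / F = 40600 / 144000 = 0.2819 yr.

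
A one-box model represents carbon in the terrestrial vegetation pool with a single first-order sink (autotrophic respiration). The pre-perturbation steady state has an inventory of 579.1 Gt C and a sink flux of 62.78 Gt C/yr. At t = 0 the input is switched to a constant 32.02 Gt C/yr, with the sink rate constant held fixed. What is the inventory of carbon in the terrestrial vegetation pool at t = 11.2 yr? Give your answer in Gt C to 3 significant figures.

380 Gt C

The sink rate constant is k = F₀/M₀ = 62.78/579.1 = 0.1084 yr⁻¹.
Solving dM/dt = F₁ − kM with M(0) = M₀ gives M(t) = F₁/k + (M₀ − F₁/k)·e^(−kt).
F₁/k = 32.02/0.1084 = 295.36 Gt C; kt = 0.1084 × 11.2 = 1.214, e^(−kt) = 0.2970.
M(11.2) = 295.36 + (579.1 − 295.36) × 0.2970 = 295.36 + 84.26 = 379.62 Gt C.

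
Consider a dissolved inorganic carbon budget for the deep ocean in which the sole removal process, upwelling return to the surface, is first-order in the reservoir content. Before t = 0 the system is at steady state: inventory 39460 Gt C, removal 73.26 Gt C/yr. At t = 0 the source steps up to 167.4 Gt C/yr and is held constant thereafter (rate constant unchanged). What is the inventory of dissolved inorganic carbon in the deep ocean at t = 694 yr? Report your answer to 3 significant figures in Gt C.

τ = M₀/F₀ = 39460/73.26 = 538.6 yr; rate constant k = 1/τ.
New steady state M_∞ = F₁/k = F₁·τ = 167.4 × 538.6 = 90167 Gt C.
M(t) = M_∞ + (M₀ − M_∞)·e^(−t/τ); t/τ = 694/538.6 = 1.288, so e^(−t/τ) = 0.2757.
M(t) = 90167 − 50710 × 0.2757 = 76187 Gt C.

76200 Gt C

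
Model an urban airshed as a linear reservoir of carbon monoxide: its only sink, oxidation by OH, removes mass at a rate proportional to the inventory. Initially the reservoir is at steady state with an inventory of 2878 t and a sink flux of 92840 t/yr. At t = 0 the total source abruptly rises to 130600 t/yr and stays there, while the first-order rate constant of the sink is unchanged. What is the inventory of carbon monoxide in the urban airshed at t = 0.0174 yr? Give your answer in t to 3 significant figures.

The sink rate constant is k = F₀/M₀ = 92840/2878 = 32.26 yr⁻¹.
Solving dM/dt = F₁ − kM with M(0) = M₀ gives M(t) = F₁/k + (M₀ − F₁/k)·e^(−kt).
F₁/k = 130600/32.26 = 4048.5 t; kt = 32.26 × 0.0174 = 0.5613, e^(−kt) = 0.5705.
M(0.0174) = 4048.5 + (2878 − 4048.5) × 0.5705 = 4048.5 − 667.8 = 3380.8 t.

3380 t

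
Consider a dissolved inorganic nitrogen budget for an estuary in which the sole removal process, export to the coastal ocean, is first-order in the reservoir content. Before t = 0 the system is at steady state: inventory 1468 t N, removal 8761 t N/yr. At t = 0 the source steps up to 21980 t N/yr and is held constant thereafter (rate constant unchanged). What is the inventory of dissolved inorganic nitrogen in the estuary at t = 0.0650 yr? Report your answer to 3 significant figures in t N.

τ = M₀/F₀ = 1468/8761 = 0.1676 yr; rate constant k = 1/τ.
New steady state M_∞ = F₁/k = F₁·τ = 21980 × 0.1676 = 3683.0 t N.
M(t) = M_∞ + (M₀ − M_∞)·e^(−t/τ); t/τ = 0.0650/0.1676 = 0.3879, so e^(−t/τ) = 0.6785.
M(t) = 3683.0 − 2215 × 0.6785 = 2180.2 t N.

2180 t N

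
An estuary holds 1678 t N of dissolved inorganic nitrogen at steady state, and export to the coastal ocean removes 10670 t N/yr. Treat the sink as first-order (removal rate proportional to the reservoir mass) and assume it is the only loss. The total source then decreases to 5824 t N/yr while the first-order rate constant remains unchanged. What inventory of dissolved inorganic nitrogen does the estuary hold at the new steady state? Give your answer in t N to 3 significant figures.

Rate constant k = F/M = 10670 / 1678 = 6.359 yr⁻¹.
At the new steady state, source = k·M_new ⇒ M_new = 5824 / 6.359 = 915.9 t N.
(Equivalently M_new = M × F_new/F_old = 1678 × 5824/10670.)

916 t N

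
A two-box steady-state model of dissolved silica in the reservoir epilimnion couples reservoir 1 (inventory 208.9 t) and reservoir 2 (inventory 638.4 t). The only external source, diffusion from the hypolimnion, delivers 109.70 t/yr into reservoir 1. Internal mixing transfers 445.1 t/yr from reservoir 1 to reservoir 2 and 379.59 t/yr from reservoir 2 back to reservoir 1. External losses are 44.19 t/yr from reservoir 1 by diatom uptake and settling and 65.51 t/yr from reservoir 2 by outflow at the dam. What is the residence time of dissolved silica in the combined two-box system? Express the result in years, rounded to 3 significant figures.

For the system as a whole, the A↔B exchange is internal and contributes nothing to the throughput; only the external sinks remove mass.
M_total = 208.9 + 638.4 = 847.30 t.
ΣF_external_out = 44.19 + 65.51 = 109.70 t/yr.
τ = M_total / ΣF_ext = 847.30 / 109.70 = 7.724 yr.

7.72 yr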